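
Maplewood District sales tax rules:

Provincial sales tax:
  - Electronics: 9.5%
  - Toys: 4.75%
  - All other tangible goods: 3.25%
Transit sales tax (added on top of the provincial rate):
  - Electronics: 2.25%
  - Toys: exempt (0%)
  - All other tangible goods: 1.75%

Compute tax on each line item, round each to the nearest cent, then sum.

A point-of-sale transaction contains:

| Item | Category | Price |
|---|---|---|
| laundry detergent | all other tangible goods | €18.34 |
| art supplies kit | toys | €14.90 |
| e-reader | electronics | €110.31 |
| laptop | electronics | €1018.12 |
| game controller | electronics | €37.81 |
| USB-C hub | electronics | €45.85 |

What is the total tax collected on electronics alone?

E-reader €110.31: electronics → 9.5% + 2.25% transit = 11.75% → €12.96
Laptop €1018.12: electronics → 9.5% + 2.25% transit = 11.75% → €119.63
Game controller €37.81: electronics → 9.5% + 2.25% transit = 11.75% → €4.44
USB-C hub €45.85: electronics → 9.5% + 2.25% transit = 11.75% → €5.39
Tax on electronics = €12.96 + €119.63 + €4.44 + €5.39 = €142.42

€142.42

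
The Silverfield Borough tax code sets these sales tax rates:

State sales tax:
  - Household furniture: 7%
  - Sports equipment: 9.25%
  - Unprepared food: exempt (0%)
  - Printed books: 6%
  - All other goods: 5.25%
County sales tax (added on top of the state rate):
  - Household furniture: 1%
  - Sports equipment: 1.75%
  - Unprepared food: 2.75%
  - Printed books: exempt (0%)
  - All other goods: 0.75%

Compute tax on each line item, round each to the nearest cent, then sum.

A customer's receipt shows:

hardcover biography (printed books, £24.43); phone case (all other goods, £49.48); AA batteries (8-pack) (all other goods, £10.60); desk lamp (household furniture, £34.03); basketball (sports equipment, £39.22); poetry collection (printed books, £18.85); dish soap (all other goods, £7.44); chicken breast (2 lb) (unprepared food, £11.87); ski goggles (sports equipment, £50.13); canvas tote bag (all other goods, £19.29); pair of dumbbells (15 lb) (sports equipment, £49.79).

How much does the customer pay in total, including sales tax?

Hardcover biography £24.43: printed books → 6% + 0% county = 6% → £1.47
Phone case £49.48: all other goods → 5.25% + 0.75% county = 6% → £2.97
AA batteries (8-pack) £10.60: all other goods → 5.25% + 0.75% county = 6% → £0.64
Desk lamp £34.03: household furniture → 7% + 1% county = 8% → £2.72
Basketball £39.22: sports equipment → 9.25% + 1.75% county = 11% → £4.31
Poetry collection £18.85: printed books → 6% + 0% county = 6% → £1.13
Dish soap £7.44: all other goods → 5.25% + 0.75% county = 6% → £0.45
Chicken breast (2 lb) £11.87: unprepared food → 0% + 2.75% county = 2.75% → £0.33
Ski goggles £50.13: sports equipment → 9.25% + 1.75% county = 11% → £5.51
Canvas tote bag £19.29: all other goods → 5.25% + 0.75% county = 6% → £1.16
Pair of dumbbells (15 lb) £49.79: sports equipment → 9.25% + 1.75% county = 11% → £5.48
Subtotal = £315.13; tax = £26.17; total due = £341.30

£341.30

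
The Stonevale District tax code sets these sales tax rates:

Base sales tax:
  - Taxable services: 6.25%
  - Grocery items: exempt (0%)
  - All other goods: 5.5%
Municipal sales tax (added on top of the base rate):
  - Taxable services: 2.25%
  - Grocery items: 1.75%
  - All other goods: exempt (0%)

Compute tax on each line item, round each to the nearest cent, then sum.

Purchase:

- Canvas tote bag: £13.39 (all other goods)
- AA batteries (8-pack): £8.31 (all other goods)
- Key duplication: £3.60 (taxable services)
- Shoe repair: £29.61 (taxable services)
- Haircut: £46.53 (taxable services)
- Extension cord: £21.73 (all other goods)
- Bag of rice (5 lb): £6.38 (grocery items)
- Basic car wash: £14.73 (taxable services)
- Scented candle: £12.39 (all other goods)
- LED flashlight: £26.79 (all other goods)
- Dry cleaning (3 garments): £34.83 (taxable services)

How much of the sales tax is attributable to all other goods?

Canvas tote bag £13.39: all other goods → 5.5% + 0% municipal = 5.5% → £0.74
AA batteries (8-pack) £8.31: all other goods → 5.5% + 0% municipal = 5.5% → £0.46
Extension cord £21.73: all other goods → 5.5% + 0% municipal = 5.5% → £1.20
Scented candle £12.39: all other goods → 5.5% + 0% municipal = 5.5% → £0.68
LED flashlight £26.79: all other goods → 5.5% + 0% municipal = 5.5% → £1.47
Tax on all other goods = £0.74 + £0.46 + £1.20 + £0.68 + £1.47 = £4.55

£4.55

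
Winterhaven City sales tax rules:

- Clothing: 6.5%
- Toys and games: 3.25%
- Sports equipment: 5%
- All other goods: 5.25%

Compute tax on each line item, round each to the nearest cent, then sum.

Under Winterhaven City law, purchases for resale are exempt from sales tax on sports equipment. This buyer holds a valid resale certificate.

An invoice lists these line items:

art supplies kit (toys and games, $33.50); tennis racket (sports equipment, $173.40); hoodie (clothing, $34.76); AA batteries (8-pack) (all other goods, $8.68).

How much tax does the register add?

Art supplies kit $33.50: toys and games → 3.25% → $1.09
Tennis racket $173.40: sports equipment, buyer-exempt → 0% → $0.00
Hoodie $34.76: clothing → 6.5% → $2.26
AA batteries (8-pack) $8.68: all other goods → 5.25% → $0.46
Total tax = $1.09 + $2.26 + $0.46 = $3.81

$3.81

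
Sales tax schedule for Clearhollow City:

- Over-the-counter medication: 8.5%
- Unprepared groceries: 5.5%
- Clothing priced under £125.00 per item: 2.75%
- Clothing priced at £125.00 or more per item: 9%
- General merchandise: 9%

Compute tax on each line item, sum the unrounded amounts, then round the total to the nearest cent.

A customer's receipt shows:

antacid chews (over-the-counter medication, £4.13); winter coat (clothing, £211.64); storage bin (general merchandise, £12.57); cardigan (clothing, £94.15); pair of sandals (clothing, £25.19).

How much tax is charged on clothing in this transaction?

£22.33

Winter coat £211.64: clothing, £125.00 or more → 9% → £19.0476
Cardigan £94.15: clothing, under £125.00 → 2.75% → £2.589125
Pair of sandals £25.19: clothing, under £125.00 → 2.75% → £0.692725
Tax on clothing: unrounded sum = £22.32945 → £22.33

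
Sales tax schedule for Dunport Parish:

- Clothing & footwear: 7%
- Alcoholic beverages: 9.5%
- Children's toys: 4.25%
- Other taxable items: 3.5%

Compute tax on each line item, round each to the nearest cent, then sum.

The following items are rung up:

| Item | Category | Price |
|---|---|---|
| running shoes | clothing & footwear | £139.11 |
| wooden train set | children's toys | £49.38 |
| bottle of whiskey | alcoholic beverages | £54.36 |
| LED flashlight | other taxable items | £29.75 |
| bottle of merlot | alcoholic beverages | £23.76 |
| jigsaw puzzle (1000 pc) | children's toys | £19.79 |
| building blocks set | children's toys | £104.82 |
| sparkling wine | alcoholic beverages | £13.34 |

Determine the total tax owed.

Running shoes £139.11: clothing & footwear → 7% → £9.74
Wooden train set £49.38: children's toys → 4.25% → £2.10
Bottle of whiskey £54.36: alcoholic beverages → 9.5% → £5.16
LED flashlight £29.75: other taxable items → 3.5% → £1.04
Bottle of merlot £23.76: alcoholic beverages → 9.5% → £2.26
Jigsaw puzzle (1000 pc) £19.79: children's toys → 4.25% → £0.84
Building blocks set £104.82: children's toys → 4.25% → £4.45
Sparkling wine £13.34: alcoholic beverages → 9.5% → £1.27
Total tax = £9.74 + £2.10 + £5.16 + £1.04 + £2.26 + £0.84 + £4.45 + £1.27 = £26.86

£26.86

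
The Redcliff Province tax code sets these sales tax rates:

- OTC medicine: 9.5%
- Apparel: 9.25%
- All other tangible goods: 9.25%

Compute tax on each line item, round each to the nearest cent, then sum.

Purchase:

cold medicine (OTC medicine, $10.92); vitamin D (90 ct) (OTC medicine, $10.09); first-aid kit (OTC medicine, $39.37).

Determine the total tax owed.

$5.74

Cold medicine $10.92: OTC medicine → 9.5% → $1.04
Vitamin D (90 ct) $10.09: OTC medicine → 9.5% → $0.96
First-aid kit $39.37: OTC medicine → 9.5% → $3.74
Total tax = $1.04 + $0.96 + $3.74 = $5.74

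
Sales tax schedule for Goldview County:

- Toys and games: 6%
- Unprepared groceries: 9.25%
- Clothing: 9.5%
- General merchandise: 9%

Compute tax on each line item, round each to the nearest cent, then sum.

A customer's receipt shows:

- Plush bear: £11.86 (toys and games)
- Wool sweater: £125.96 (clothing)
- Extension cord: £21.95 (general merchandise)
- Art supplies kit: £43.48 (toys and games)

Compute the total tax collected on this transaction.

Plush bear £11.86: toys and games → 6% → £0.71
Wool sweater £125.96: clothing → 9.5% → £11.97
Extension cord £21.95: general merchandise → 9% → £1.98
Art supplies kit £43.48: toys and games → 6% → £2.61
Total tax = £0.71 + £11.97 + £1.98 + £2.61 = £17.27

£17.27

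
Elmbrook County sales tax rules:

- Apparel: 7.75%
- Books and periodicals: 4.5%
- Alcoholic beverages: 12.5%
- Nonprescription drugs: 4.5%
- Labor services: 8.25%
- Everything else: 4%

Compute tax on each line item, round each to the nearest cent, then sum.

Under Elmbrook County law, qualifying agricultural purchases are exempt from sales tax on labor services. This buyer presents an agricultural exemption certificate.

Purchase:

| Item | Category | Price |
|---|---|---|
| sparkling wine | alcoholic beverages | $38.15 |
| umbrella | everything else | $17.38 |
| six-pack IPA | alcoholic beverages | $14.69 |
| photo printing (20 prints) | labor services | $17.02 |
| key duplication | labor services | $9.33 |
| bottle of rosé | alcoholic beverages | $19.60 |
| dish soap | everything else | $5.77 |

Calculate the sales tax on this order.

Sparkling wine $38.15: alcoholic beverages → 12.5% → $4.77
Umbrella $17.38: everything else → 4% → $0.70
Six-pack IPA $14.69: alcoholic beverages → 12.5% → $1.84
Photo printing (20 prints) $17.02: labor services, buyer-exempt → 0% → $0.00
Key duplication $9.33: labor services, buyer-exempt → 0% → $0.00
Bottle of rosé $19.60: alcoholic beverages → 12.5% → $2.45
Dish soap $5.77: everything else → 4% → $0.23
Total tax = $4.77 + $0.70 + $1.84 + $2.45 + $0.23 = $9.99

$9.99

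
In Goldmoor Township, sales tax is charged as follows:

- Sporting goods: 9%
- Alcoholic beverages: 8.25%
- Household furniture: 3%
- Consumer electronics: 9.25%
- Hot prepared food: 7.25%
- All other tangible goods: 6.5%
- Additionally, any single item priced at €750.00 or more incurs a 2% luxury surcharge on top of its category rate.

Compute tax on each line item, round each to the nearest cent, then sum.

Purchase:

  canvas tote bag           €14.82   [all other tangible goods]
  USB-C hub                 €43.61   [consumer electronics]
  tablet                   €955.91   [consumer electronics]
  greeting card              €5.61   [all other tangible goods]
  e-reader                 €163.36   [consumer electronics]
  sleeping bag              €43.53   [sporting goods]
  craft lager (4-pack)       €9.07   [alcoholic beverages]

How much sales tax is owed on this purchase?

€132.67

Canvas tote bag €14.82: all other tangible goods → 6.5% → €0.96
USB-C hub €43.61: consumer electronics → 9.25% → €4.03
Tablet €955.91: consumer electronics → 9.25% + 2% surcharge = 11.25% → €107.54
Greeting card €5.61: all other tangible goods → 6.5% → €0.36
E-reader €163.36: consumer electronics → 9.25% → €15.11
Sleeping bag €43.53: sporting goods → 9% → €3.92
Craft lager (4-pack) €9.07: alcoholic beverages → 8.25% → €0.75
Total tax = €0.96 + €4.03 + €107.54 + €0.36 + €15.11 + €3.92 + €0.75 = €132.67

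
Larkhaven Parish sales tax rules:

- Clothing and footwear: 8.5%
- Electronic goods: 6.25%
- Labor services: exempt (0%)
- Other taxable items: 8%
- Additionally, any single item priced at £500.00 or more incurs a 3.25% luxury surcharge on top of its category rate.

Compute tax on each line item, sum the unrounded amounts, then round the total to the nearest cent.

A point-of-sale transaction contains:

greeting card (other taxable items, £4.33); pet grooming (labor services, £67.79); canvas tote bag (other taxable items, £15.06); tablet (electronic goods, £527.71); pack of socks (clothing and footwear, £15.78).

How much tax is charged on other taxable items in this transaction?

Greeting card £4.33: other taxable items → 8% → £0.3464
Canvas tote bag £15.06: other taxable items → 8% → £1.2048
Tax on other taxable items: unrounded sum = £1.5512 → £1.55

£1.55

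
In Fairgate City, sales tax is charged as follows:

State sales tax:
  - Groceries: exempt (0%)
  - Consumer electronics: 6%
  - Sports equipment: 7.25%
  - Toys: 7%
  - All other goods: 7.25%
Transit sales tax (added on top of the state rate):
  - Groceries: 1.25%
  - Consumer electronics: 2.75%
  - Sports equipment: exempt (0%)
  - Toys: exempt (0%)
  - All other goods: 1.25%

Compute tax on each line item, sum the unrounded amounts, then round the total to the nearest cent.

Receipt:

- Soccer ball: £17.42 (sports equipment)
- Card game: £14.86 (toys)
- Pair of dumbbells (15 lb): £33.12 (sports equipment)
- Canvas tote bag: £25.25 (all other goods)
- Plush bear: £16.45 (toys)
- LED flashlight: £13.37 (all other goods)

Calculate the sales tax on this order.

£9.14

Soccer ball £17.42: sports equipment → 7.25% + 0% transit = 7.25% → £1.26295
Card game £14.86: toys → 7% + 0% transit = 7% → £1.0402
Pair of dumbbells (15 lb) £33.12: sports equipment → 7.25% + 0% transit = 7.25% → £2.4012
Canvas tote bag £25.25: all other goods → 7.25% + 1.25% transit = 8.5% → £2.14625
Plush bear £16.45: toys → 7% + 0% transit = 7% → £1.1515
LED flashlight £13.37: all other goods → 7.25% + 1.25% transit = 8.5% → £1.13645
Unrounded tax sum = £9.13855 → £9.14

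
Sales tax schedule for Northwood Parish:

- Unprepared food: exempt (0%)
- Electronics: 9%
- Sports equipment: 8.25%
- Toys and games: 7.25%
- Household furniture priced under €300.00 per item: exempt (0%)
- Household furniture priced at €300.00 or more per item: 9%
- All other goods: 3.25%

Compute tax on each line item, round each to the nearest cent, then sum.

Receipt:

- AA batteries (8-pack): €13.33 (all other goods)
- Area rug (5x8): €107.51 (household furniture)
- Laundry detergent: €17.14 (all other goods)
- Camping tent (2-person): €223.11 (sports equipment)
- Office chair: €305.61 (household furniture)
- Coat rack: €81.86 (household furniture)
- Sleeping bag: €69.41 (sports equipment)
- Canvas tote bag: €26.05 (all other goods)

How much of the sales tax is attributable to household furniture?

Area rug (5x8) €107.51: household furniture, under €300.00 → 0% → €0.00
Office chair €305.61: household furniture, €300.00 or more → 9% → €27.50
Coat rack €81.86: household furniture, under €300.00 → 0% → €0.00
Tax on household furniture = €0.00 + €27.50 + €0.00 = €27.50

€27.50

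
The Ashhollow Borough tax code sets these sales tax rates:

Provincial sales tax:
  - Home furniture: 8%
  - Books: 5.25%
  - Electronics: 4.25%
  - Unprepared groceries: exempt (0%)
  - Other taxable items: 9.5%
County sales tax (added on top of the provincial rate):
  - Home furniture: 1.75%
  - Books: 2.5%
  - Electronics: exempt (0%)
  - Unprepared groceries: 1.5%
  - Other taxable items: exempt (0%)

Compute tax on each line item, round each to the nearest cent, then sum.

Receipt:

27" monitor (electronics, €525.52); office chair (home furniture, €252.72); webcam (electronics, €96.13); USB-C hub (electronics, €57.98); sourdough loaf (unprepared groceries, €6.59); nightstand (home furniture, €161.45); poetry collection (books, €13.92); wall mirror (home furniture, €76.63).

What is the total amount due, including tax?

27" monitor €525.52: electronics → 4.25% + 0% county = 4.25% → €22.33
Office chair €252.72: home furniture → 8% + 1.75% county = 9.75% → €24.64
Webcam €96.13: electronics → 4.25% + 0% county = 4.25% → €4.09
USB-C hub €57.98: electronics → 4.25% + 0% county = 4.25% → €2.46
Sourdough loaf €6.59: unprepared groceries → 0% + 1.5% county = 1.5% → €0.10
Nightstand €161.45: home furniture → 8% + 1.75% county = 9.75% → €15.74
Poetry collection €13.92: books → 5.25% + 2.5% county = 7.75% → €1.08
Wall mirror €76.63: home furniture → 8% + 1.75% county = 9.75% → €7.47
Subtotal = €1190.94; tax = €77.91; total due = €1268.85

€1268.85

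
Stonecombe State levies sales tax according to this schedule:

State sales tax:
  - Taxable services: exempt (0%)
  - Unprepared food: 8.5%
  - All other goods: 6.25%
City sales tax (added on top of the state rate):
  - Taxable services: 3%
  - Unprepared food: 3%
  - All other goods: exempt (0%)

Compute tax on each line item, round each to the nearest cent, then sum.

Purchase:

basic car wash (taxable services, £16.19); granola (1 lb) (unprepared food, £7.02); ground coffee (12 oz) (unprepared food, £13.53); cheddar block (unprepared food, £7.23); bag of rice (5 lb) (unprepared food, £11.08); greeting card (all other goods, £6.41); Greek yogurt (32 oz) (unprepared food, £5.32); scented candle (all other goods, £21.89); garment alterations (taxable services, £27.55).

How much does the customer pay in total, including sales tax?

£124.39

Basic car wash £16.19: taxable services → 0% + 3% city = 3% → £0.49
Granola (1 lb) £7.02: unprepared food → 8.5% + 3% city = 11.5% → £0.81
Ground coffee (12 oz) £13.53: unprepared food → 8.5% + 3% city = 11.5% → £1.56
Cheddar block £7.23: unprepared food → 8.5% + 3% city = 11.5% → £0.83
Bag of rice (5 lb) £11.08: unprepared food → 8.5% + 3% city = 11.5% → £1.27
Greeting card £6.41: all other goods → 6.25% + 0% city = 6.25% → £0.40
Greek yogurt (32 oz) £5.32: unprepared food → 8.5% + 3% city = 11.5% → £0.61
Scented candle £21.89: all other goods → 6.25% + 0% city = 6.25% → £1.37
Garment alterations £27.55: taxable services → 0% + 3% city = 3% → £0.83
Subtotal = £116.22; tax = £8.17; total due = £124.39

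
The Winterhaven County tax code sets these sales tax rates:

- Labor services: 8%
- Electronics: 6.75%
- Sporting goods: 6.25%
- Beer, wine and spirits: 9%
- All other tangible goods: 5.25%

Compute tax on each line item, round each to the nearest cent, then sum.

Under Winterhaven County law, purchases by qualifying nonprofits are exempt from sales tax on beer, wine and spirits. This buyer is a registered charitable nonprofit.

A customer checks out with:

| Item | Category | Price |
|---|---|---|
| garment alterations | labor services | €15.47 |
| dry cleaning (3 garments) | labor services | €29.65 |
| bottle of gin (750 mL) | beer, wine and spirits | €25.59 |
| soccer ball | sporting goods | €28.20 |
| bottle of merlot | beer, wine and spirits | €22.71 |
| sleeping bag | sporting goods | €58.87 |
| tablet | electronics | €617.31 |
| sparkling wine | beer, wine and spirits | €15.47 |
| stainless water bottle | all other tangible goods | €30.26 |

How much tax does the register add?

€52.31

Garment alterations €15.47: labor services → 8% → €1.24
Dry cleaning (3 garments) €29.65: labor services → 8% → €2.37
Bottle of gin (750 mL) €25.59: beer, wine and spirits, buyer-exempt → 0% → €0.00
Soccer ball €28.20: sporting goods → 6.25% → €1.76
Bottle of merlot €22.71: beer, wine and spirits, buyer-exempt → 0% → €0.00
Sleeping bag €58.87: sporting goods → 6.25% → €3.68
Tablet €617.31: electronics → 6.75% → €41.67
Sparkling wine €15.47: beer, wine and spirits, buyer-exempt → 0% → €0.00
Stainless water bottle €30.26: all other tangible goods → 5.25% → €1.59
Total tax = €1.24 + €2.37 + €1.76 + €3.68 + €41.67 + €1.59 = €52.31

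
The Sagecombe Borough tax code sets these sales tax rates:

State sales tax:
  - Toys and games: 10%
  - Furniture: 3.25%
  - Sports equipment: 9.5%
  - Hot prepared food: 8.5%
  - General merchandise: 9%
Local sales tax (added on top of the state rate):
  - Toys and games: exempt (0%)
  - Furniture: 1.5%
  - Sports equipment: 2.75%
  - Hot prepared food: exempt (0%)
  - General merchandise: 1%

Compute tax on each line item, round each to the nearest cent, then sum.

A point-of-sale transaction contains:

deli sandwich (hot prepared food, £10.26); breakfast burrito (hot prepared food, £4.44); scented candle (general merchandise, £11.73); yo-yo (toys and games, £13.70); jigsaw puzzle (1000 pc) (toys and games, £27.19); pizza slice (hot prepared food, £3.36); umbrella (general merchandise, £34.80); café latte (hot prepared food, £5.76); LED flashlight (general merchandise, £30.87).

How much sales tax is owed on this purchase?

£13.86

Deli sandwich £10.26: hot prepared food → 8.5% + 0% local = 8.5% → £0.87
Breakfast burrito £4.44: hot prepared food → 8.5% + 0% local = 8.5% → £0.38
Scented candle £11.73: general merchandise → 9% + 1% local = 10% → £1.17
Yo-yo £13.70: toys and games → 10% + 0% local = 10% → £1.37
Jigsaw puzzle (1000 pc) £27.19: toys and games → 10% + 0% local = 10% → £2.72
Pizza slice £3.36: hot prepared food → 8.5% + 0% local = 8.5% → £0.29
Umbrella £34.80: general merchandise → 9% + 1% local = 10% → £3.48
Café latte £5.76: hot prepared food → 8.5% + 0% local = 8.5% → £0.49
LED flashlight £30.87: general merchandise → 9% + 1% local = 10% → £3.09
Total tax = £0.87 + £0.38 + £1.17 + £1.37 + £2.72 + £0.29 + £3.48 + £0.49 + £3.09 = £13.86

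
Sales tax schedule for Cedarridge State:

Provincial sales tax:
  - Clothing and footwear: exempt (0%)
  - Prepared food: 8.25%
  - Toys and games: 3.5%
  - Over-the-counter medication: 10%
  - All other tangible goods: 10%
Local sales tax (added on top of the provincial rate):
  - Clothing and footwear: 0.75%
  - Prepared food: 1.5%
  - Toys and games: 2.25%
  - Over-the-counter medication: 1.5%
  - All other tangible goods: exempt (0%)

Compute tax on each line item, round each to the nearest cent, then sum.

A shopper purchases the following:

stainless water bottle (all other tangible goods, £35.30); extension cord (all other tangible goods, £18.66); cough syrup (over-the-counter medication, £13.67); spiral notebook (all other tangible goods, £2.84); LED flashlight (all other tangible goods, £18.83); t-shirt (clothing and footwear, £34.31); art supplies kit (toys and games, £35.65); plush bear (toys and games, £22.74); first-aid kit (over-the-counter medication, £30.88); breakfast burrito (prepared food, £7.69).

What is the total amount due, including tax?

Stainless water bottle £35.30: all other tangible goods → 10% + 0% local = 10% → £3.53
Extension cord £18.66: all other tangible goods → 10% + 0% local = 10% → £1.87
Cough syrup £13.67: over-the-counter medication → 10% + 1.5% local = 11.5% → £1.57
Spiral notebook £2.84: all other tangible goods → 10% + 0% local = 10% → £0.28
LED flashlight £18.83: all other tangible goods → 10% + 0% local = 10% → £1.88
T-shirt £34.31: clothing and footwear → 0% + 0.75% local = 0.75% → £0.26
Art supplies kit £35.65: toys and games → 3.5% + 2.25% local = 5.75% → £2.05
Plush bear £22.74: toys and games → 3.5% + 2.25% local = 5.75% → £1.31
First-aid kit £30.88: over-the-counter medication → 10% + 1.5% local = 11.5% → £3.55
Breakfast burrito £7.69: prepared food → 8.25% + 1.5% local = 9.75% → £0.75
Subtotal = £220.57; tax = £17.05; total due = £237.62

£237.62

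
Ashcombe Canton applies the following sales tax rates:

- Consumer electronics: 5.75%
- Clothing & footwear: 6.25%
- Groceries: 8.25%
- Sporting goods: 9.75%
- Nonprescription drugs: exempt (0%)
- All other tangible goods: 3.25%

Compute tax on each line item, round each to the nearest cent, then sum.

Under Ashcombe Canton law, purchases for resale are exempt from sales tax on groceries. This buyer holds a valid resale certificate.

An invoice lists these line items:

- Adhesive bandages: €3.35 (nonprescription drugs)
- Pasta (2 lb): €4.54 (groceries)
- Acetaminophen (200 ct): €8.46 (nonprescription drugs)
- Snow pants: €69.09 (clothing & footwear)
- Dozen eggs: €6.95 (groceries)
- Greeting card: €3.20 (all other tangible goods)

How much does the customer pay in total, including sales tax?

€100.01

Adhesive bandages €3.35: nonprescription drugs → 0% → €0.00
Pasta (2 lb) €4.54: groceries, buyer-exempt → 0% → €0.00
Acetaminophen (200 ct) €8.46: nonprescription drugs → 0% → €0.00
Snow pants €69.09: clothing & footwear → 6.25% → €4.32
Dozen eggs €6.95: groceries, buyer-exempt → 0% → €0.00
Greeting card €3.20: all other tangible goods → 3.25% → €0.10
Subtotal = €95.59; tax = €4.42; total due = €100.01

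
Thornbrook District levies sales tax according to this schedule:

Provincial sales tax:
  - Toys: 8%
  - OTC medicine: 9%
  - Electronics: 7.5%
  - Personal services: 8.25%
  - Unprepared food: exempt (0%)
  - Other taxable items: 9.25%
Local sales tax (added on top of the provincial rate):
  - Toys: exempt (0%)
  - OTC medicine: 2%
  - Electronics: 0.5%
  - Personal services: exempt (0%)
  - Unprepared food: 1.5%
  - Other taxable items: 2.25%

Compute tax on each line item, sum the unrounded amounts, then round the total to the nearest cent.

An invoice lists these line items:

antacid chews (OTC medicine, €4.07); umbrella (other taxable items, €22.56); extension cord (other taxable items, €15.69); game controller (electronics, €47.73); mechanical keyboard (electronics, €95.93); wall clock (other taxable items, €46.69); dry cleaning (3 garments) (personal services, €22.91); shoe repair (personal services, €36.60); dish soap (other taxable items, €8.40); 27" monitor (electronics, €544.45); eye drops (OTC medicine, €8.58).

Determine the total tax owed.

Antacid chews €4.07: OTC medicine → 9% + 2% local = 11% → €0.4477
Umbrella €22.56: other taxable items → 9.25% + 2.25% local = 11.5% → €2.5944
Extension cord €15.69: other taxable items → 9.25% + 2.25% local = 11.5% → €1.80435
Game controller €47.73: electronics → 7.5% + 0.5% local = 8% → €3.8184
Mechanical keyboard €95.93: electronics → 7.5% + 0.5% local = 8% → €7.6744
Wall clock €46.69: other taxable items → 9.25% + 2.25% local = 11.5% → €5.36935
Dry cleaning (3 garments) €22.91: personal services → 8.25% + 0% local = 8.25% → €1.890075
Shoe repair €36.60: personal services → 8.25% + 0% local = 8.25% → €3.0195
Dish soap €8.40: other taxable items → 9.25% + 2.25% local = 11.5% → €0.966
27" monitor €544.45: electronics → 7.5% + 0.5% local = 8% → €43.556
Eye drops €8.58: OTC medicine → 9% + 2% local = 11% → €0.9438
Unrounded tax sum = €72.083975 → €72.08

€72.08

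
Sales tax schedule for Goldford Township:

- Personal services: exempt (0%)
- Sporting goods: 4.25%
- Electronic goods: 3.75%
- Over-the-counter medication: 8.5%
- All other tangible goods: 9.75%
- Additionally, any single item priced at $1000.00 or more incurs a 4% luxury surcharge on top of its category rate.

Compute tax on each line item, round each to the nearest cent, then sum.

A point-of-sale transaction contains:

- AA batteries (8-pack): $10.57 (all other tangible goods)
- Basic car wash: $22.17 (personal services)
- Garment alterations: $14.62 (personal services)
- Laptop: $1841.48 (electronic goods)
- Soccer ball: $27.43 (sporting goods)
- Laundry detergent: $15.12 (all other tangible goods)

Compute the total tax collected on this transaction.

$146.38

AA batteries (8-pack) $10.57: all other tangible goods → 9.75% → $1.03
Basic car wash $22.17: personal services → 0% → $0.00
Garment alterations $14.62: personal services → 0% → $0.00
Laptop $1841.48: electronic goods → 3.75% + 4% surcharge = 7.75% → $142.71
Soccer ball $27.43: sporting goods → 4.25% → $1.17
Laundry detergent $15.12: all other tangible goods → 9.75% → $1.47
Total tax = $1.03 + $142.71 + $1.17 + $1.47 = $146.38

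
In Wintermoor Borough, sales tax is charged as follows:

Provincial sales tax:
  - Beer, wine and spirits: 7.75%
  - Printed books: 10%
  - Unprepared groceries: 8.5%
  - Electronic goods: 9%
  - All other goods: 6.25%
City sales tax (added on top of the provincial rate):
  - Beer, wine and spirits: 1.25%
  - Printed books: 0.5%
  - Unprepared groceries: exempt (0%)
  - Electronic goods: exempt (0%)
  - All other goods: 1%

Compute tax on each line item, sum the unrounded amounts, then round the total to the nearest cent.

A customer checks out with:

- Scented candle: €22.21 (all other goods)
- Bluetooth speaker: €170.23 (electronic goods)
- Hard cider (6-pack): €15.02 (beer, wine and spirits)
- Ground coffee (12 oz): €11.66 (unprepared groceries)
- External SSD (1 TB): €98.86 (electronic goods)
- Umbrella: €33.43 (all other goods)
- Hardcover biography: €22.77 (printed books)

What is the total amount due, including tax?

€407.17

Scented candle €22.21: all other goods → 6.25% + 1% city = 7.25% → €1.610225
Bluetooth speaker €170.23: electronic goods → 9% + 0% city = 9% → €15.3207
Hard cider (6-pack) €15.02: beer, wine and spirits → 7.75% + 1.25% city = 9% → €1.3518
Ground coffee (12 oz) €11.66: unprepared groceries → 8.5% + 0% city = 8.5% → €0.9911
External SSD (1 TB) €98.86: electronic goods → 9% + 0% city = 9% → €8.8974
Umbrella €33.43: all other goods → 6.25% + 1% city = 7.25% → €2.423675
Hardcover biography €22.77: printed books → 10% + 0.5% city = 10.5% → €2.39085
Subtotal = €374.18; unrounded tax = €32.98575 → €32.99; total due = €407.17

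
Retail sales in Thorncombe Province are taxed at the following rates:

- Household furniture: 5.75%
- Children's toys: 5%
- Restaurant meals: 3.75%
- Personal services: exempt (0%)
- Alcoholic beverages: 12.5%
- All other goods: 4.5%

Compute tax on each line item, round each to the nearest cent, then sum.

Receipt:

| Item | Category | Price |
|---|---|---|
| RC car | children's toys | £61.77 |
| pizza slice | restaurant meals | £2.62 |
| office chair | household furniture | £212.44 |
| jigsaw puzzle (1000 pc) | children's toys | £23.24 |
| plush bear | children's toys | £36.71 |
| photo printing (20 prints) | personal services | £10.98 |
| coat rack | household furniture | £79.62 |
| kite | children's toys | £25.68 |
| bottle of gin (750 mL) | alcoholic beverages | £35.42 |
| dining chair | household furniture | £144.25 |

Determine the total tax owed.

£36.99

RC car £61.77: children's toys → 5% → £3.09
Pizza slice £2.62: restaurant meals → 3.75% → £0.10
Office chair £212.44: household furniture → 5.75% → £12.22
Jigsaw puzzle (1000 pc) £23.24: children's toys → 5% → £1.16
Plush bear £36.71: children's toys → 5% → £1.84
Photo printing (20 prints) £10.98: personal services → 0% → £0.00
Coat rack £79.62: household furniture → 5.75% → £4.58
Kite £25.68: children's toys → 5% → £1.28
Bottle of gin (750 mL) £35.42: alcoholic beverages → 12.5% → £4.43
Dining chair £144.25: household furniture → 5.75% → £8.29
Total tax = £3.09 + £0.10 + £12.22 + £1.16 + £1.84 + £4.58 + £1.28 + £4.43 + £8.29 = £36.99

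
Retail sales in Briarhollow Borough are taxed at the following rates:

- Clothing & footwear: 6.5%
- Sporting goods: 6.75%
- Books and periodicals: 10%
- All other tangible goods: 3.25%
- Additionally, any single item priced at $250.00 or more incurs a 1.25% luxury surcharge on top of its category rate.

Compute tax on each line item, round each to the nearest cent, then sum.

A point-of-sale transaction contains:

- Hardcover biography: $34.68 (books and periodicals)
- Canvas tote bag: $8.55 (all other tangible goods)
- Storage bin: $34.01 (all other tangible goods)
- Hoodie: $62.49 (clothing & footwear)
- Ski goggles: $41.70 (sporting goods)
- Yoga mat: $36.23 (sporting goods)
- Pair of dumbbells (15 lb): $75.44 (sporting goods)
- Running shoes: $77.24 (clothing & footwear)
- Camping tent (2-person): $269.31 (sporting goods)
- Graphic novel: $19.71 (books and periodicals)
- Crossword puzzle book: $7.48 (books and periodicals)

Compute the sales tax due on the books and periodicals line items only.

Hardcover biography $34.68: books and periodicals → 10% → $3.47
Graphic novel $19.71: books and periodicals → 10% → $1.97
Crossword puzzle book $7.48: books and periodicals → 10% → $0.75
Tax on books and periodicals = $3.47 + $1.97 + $0.75 = $6.19

$6.19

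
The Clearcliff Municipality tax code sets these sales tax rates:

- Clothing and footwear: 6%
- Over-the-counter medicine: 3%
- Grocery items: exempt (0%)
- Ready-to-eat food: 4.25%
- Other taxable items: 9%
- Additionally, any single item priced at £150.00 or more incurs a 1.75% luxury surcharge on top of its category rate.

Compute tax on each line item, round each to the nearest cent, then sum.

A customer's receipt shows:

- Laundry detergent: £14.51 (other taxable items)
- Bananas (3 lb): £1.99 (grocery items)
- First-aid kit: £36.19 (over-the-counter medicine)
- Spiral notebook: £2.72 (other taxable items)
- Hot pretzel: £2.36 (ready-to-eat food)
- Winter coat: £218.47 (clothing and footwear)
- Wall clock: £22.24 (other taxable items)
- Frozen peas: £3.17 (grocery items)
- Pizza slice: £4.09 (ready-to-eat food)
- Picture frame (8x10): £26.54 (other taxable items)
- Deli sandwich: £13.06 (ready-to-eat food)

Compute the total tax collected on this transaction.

£24.79

Laundry detergent £14.51: other taxable items → 9% → £1.31
Bananas (3 lb) £1.99: grocery items → 0% → £0.00
First-aid kit £36.19: over-the-counter medicine → 3% → £1.09
Spiral notebook £2.72: other taxable items → 9% → £0.24
Hot pretzel £2.36: ready-to-eat food → 4.25% → £0.10
Winter coat £218.47: clothing and footwear → 6% + 1.75% surcharge = 7.75% → £16.93
Wall clock £22.24: other taxable items → 9% → £2.00
Frozen peas £3.17: grocery items → 0% → £0.00
Pizza slice £4.09: ready-to-eat food → 4.25% → £0.17
Picture frame (8x10) £26.54: other taxable items → 9% → £2.39
Deli sandwich £13.06: ready-to-eat food → 4.25% → £0.56
Total tax = £1.31 + £1.09 + £0.24 + £0.10 + £16.93 + £2.00 + £0.17 + £2.39 + £0.56 = £24.79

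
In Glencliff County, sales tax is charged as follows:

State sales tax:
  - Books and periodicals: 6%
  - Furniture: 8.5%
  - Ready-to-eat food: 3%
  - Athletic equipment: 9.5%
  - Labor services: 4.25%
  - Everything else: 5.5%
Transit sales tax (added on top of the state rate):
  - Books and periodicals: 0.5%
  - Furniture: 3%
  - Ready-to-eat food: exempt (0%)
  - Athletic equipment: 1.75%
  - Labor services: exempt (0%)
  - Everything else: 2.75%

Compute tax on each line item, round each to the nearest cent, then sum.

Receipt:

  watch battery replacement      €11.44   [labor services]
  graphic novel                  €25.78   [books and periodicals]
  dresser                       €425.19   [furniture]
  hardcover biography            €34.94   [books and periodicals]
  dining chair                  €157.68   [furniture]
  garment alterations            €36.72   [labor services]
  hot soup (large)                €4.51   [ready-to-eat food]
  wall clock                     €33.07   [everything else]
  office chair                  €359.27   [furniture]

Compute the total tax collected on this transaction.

Watch battery replacement €11.44: labor services → 4.25% + 0% transit = 4.25% → €0.49
Graphic novel €25.78: books and periodicals → 6% + 0.5% transit = 6.5% → €1.68
Dresser €425.19: furniture → 8.5% + 3% transit = 11.5% → €48.90
Hardcover biography €34.94: books and periodicals → 6% + 0.5% transit = 6.5% → €2.27
Dining chair €157.68: furniture → 8.5% + 3% transit = 11.5% → €18.13
Garment alterations €36.72: labor services → 4.25% + 0% transit = 4.25% → €1.56
Hot soup (large) €4.51: ready-to-eat food → 3% + 0% transit = 3% → €0.14
Wall clock €33.07: everything else → 5.5% + 2.75% transit = 8.25% → €2.73
Office chair €359.27: furniture → 8.5% + 3% transit = 11.5% → €41.32
Total tax = €0.49 + €1.68 + €48.90 + €2.27 + €18.13 + €1.56 + €0.14 + €2.73 + €41.32 = €117.22

€117.22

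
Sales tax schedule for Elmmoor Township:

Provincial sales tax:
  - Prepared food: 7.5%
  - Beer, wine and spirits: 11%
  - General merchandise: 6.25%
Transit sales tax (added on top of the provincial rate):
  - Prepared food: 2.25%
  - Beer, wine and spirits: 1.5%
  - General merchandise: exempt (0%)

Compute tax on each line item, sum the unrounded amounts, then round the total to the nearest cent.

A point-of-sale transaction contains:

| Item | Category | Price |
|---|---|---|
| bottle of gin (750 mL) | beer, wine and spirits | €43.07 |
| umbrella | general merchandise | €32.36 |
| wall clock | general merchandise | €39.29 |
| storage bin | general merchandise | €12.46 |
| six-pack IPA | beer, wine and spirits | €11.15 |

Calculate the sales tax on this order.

€12.03

Bottle of gin (750 mL) €43.07: beer, wine and spirits → 11% + 1.5% transit = 12.5% → €5.38375
Umbrella €32.36: general merchandise → 6.25% + 0% transit = 6.25% → €2.0225
Wall clock €39.29: general merchandise → 6.25% + 0% transit = 6.25% → €2.455625
Storage bin €12.46: general merchandise → 6.25% + 0% transit = 6.25% → €0.77875
Six-pack IPA €11.15: beer, wine and spirits → 11% + 1.5% transit = 12.5% → €1.39375
Unrounded tax sum = €12.034375 → €12.03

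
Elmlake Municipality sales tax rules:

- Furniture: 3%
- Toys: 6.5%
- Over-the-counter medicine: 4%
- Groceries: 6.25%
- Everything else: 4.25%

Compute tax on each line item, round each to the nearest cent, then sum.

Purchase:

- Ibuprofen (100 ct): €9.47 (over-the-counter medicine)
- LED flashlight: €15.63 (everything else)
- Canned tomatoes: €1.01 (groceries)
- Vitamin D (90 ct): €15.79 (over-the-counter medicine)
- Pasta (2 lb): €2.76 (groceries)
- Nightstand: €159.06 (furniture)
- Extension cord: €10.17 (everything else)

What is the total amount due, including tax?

€220.99

Ibuprofen (100 ct) €9.47: over-the-counter medicine → 4% → €0.38
LED flashlight €15.63: everything else → 4.25% → €0.66
Canned tomatoes €1.01: groceries → 6.25% → €0.06
Vitamin D (90 ct) €15.79: over-the-counter medicine → 4% → €0.63
Pasta (2 lb) €2.76: groceries → 6.25% → €0.17
Nightstand €159.06: furniture → 3% → €4.77
Extension cord €10.17: everything else → 4.25% → €0.43
Subtotal = €213.89; tax = €7.10; total due = €220.99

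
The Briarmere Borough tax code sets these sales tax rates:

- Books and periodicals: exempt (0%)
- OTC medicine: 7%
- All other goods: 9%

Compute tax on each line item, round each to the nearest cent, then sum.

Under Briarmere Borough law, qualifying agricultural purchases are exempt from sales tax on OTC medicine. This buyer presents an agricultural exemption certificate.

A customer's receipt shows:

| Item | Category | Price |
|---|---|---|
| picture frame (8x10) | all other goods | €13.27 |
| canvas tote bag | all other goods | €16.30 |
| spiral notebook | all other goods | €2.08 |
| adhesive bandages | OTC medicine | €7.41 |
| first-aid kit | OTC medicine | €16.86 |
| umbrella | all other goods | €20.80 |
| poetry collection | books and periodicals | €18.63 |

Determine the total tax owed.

Picture frame (8x10) €13.27: all other goods → 9% → €1.19
Canvas tote bag €16.30: all other goods → 9% → €1.47
Spiral notebook €2.08: all other goods → 9% → €0.19
Adhesive bandages €7.41: OTC medicine, buyer-exempt → 0% → €0.00
First-aid kit €16.86: OTC medicine, buyer-exempt → 0% → €0.00
Umbrella €20.80: all other goods → 9% → €1.87
Poetry collection €18.63: books and periodicals → 0% → €0.00
Total tax = €1.19 + €1.47 + €0.19 + €1.87 = €4.72

€4.72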